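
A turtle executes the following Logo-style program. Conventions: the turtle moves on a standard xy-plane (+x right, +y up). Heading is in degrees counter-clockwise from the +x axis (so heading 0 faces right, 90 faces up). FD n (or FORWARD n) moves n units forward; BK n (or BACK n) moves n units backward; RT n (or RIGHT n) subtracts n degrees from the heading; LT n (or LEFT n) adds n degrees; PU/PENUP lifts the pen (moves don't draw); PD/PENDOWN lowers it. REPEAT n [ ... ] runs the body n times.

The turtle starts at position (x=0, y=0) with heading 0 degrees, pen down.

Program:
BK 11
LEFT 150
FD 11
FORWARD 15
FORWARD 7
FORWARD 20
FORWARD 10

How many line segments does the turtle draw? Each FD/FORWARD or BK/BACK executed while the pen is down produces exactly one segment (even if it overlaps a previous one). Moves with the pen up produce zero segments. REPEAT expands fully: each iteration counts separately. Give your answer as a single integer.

Executing turtle program step by step:
Start: pos=(0,0), heading=0, pen down
BK 11: (0,0) -> (-11,0) [heading=0, draw]
LT 150: heading 0 -> 150
FD 11: (-11,0) -> (-20.526,5.5) [heading=150, draw]
FD 15: (-20.526,5.5) -> (-33.517,13) [heading=150, draw]
FD 7: (-33.517,13) -> (-39.579,16.5) [heading=150, draw]
FD 20: (-39.579,16.5) -> (-56.899,26.5) [heading=150, draw]
FD 10: (-56.899,26.5) -> (-65.56,31.5) [heading=150, draw]
Final: pos=(-65.56,31.5), heading=150, 6 segment(s) drawn
Segments drawn: 6

Answer: 6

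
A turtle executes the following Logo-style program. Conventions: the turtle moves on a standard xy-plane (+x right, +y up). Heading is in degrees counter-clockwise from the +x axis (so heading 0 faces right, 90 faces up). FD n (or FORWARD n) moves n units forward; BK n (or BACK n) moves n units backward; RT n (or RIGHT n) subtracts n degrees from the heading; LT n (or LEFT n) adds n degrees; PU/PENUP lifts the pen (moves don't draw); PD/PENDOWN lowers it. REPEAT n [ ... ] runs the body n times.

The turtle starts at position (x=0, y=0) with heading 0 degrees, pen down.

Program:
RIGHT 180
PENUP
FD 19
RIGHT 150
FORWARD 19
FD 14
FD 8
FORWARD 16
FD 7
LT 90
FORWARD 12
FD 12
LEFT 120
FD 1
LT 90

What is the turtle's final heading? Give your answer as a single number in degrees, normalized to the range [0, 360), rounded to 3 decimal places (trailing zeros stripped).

Answer: 330

Derivation:
Executing turtle program step by step:
Start: pos=(0,0), heading=0, pen down
RT 180: heading 0 -> 180
PU: pen up
FD 19: (0,0) -> (-19,0) [heading=180, move]
RT 150: heading 180 -> 30
FD 19: (-19,0) -> (-2.546,9.5) [heading=30, move]
FD 14: (-2.546,9.5) -> (9.579,16.5) [heading=30, move]
FD 8: (9.579,16.5) -> (16.507,20.5) [heading=30, move]
FD 16: (16.507,20.5) -> (30.363,28.5) [heading=30, move]
FD 7: (30.363,28.5) -> (36.426,32) [heading=30, move]
LT 90: heading 30 -> 120
FD 12: (36.426,32) -> (30.426,42.392) [heading=120, move]
FD 12: (30.426,42.392) -> (24.426,52.785) [heading=120, move]
LT 120: heading 120 -> 240
FD 1: (24.426,52.785) -> (23.926,51.919) [heading=240, move]
LT 90: heading 240 -> 330
Final: pos=(23.926,51.919), heading=330, 0 segment(s) drawn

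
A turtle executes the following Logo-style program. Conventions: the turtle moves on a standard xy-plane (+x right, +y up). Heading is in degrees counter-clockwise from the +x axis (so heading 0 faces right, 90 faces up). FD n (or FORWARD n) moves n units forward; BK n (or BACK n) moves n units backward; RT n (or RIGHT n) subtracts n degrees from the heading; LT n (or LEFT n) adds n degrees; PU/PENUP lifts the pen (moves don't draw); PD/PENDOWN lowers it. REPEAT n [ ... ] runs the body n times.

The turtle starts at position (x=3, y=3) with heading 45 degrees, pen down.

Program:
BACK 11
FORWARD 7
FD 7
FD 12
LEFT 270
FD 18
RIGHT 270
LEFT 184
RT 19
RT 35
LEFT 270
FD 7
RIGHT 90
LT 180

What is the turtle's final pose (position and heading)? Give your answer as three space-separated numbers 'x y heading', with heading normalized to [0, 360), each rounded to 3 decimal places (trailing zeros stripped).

Answer: 26.945 7.852 175

Derivation:
Executing turtle program step by step:
Start: pos=(3,3), heading=45, pen down
BK 11: (3,3) -> (-4.778,-4.778) [heading=45, draw]
FD 7: (-4.778,-4.778) -> (0.172,0.172) [heading=45, draw]
FD 7: (0.172,0.172) -> (5.121,5.121) [heading=45, draw]
FD 12: (5.121,5.121) -> (13.607,13.607) [heading=45, draw]
LT 270: heading 45 -> 315
FD 18: (13.607,13.607) -> (26.335,0.879) [heading=315, draw]
RT 270: heading 315 -> 45
LT 184: heading 45 -> 229
RT 19: heading 229 -> 210
RT 35: heading 210 -> 175
LT 270: heading 175 -> 85
FD 7: (26.335,0.879) -> (26.945,7.852) [heading=85, draw]
RT 90: heading 85 -> 355
LT 180: heading 355 -> 175
Final: pos=(26.945,7.852), heading=175, 6 segment(s) drawn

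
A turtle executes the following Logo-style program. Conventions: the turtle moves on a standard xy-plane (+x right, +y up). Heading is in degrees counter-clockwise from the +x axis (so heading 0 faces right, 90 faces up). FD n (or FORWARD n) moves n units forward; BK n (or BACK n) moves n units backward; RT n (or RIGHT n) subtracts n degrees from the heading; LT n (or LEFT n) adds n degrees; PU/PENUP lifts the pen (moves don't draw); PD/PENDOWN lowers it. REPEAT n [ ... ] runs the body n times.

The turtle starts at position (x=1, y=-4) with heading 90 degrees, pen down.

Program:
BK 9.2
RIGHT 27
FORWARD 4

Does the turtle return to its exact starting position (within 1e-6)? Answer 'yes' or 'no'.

Executing turtle program step by step:
Start: pos=(1,-4), heading=90, pen down
BK 9.2: (1,-4) -> (1,-13.2) [heading=90, draw]
RT 27: heading 90 -> 63
FD 4: (1,-13.2) -> (2.816,-9.636) [heading=63, draw]
Final: pos=(2.816,-9.636), heading=63, 2 segment(s) drawn

Start position: (1, -4)
Final position: (2.816, -9.636)
Distance = 5.921; >= 1e-6 -> NOT closed

Answer: no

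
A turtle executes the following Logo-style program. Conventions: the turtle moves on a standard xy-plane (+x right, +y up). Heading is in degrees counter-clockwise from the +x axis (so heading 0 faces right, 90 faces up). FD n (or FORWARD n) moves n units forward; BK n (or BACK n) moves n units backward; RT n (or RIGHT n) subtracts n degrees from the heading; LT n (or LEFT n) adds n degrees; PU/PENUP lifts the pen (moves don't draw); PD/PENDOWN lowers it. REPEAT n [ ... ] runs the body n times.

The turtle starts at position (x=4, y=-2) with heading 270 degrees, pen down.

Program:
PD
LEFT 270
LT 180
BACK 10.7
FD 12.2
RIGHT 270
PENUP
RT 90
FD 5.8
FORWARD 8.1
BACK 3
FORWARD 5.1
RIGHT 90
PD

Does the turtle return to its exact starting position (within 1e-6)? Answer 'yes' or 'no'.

Answer: no

Derivation:
Executing turtle program step by step:
Start: pos=(4,-2), heading=270, pen down
PD: pen down
LT 270: heading 270 -> 180
LT 180: heading 180 -> 0
BK 10.7: (4,-2) -> (-6.7,-2) [heading=0, draw]
FD 12.2: (-6.7,-2) -> (5.5,-2) [heading=0, draw]
RT 270: heading 0 -> 90
PU: pen up
RT 90: heading 90 -> 0
FD 5.8: (5.5,-2) -> (11.3,-2) [heading=0, move]
FD 8.1: (11.3,-2) -> (19.4,-2) [heading=0, move]
BK 3: (19.4,-2) -> (16.4,-2) [heading=0, move]
FD 5.1: (16.4,-2) -> (21.5,-2) [heading=0, move]
RT 90: heading 0 -> 270
PD: pen down
Final: pos=(21.5,-2), heading=270, 2 segment(s) drawn

Start position: (4, -2)
Final position: (21.5, -2)
Distance = 17.5; >= 1e-6 -> NOT closed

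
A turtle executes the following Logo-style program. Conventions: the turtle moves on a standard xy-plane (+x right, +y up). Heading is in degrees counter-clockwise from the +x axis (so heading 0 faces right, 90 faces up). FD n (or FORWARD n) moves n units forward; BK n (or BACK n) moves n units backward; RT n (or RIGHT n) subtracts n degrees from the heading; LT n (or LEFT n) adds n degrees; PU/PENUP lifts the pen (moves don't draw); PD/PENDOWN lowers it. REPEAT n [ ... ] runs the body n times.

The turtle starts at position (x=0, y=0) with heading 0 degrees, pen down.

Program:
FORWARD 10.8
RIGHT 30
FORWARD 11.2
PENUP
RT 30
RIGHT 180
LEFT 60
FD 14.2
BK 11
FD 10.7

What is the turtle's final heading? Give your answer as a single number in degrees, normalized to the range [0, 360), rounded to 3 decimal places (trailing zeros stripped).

Executing turtle program step by step:
Start: pos=(0,0), heading=0, pen down
FD 10.8: (0,0) -> (10.8,0) [heading=0, draw]
RT 30: heading 0 -> 330
FD 11.2: (10.8,0) -> (20.499,-5.6) [heading=330, draw]
PU: pen up
RT 30: heading 330 -> 300
RT 180: heading 300 -> 120
LT 60: heading 120 -> 180
FD 14.2: (20.499,-5.6) -> (6.299,-5.6) [heading=180, move]
BK 11: (6.299,-5.6) -> (17.299,-5.6) [heading=180, move]
FD 10.7: (17.299,-5.6) -> (6.599,-5.6) [heading=180, move]
Final: pos=(6.599,-5.6), heading=180, 2 segment(s) drawn

Answer: 180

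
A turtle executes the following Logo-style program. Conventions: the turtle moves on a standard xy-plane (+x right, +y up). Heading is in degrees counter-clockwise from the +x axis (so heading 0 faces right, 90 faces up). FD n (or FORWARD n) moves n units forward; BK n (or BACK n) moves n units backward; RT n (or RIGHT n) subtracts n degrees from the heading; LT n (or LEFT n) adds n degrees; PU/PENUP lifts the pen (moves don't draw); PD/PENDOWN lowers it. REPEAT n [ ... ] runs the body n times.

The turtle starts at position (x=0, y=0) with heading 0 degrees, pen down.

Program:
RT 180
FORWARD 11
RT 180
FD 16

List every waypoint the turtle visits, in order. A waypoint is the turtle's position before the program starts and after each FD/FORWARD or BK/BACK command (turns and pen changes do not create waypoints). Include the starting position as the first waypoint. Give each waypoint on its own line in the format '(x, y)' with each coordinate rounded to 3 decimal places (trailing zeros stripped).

Executing turtle program step by step:
Start: pos=(0,0), heading=0, pen down
RT 180: heading 0 -> 180
FD 11: (0,0) -> (-11,0) [heading=180, draw]
RT 180: heading 180 -> 0
FD 16: (-11,0) -> (5,0) [heading=0, draw]
Final: pos=(5,0), heading=0, 2 segment(s) drawn
Waypoints (3 total):
(0, 0)
(-11, 0)
(5, 0)

Answer: (0, 0)
(-11, 0)
(5, 0)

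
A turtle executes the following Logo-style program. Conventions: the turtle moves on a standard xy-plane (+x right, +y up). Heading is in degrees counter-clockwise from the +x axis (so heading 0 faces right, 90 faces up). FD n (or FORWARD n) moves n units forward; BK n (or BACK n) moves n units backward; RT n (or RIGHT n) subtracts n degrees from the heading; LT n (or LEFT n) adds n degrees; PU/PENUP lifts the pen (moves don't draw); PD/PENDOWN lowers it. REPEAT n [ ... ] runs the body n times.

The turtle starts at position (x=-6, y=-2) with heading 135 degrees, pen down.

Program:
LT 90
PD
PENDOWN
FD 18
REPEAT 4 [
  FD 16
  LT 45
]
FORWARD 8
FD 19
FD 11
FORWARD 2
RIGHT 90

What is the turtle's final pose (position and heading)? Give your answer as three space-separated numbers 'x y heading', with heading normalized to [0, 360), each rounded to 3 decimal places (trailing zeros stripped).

Executing turtle program step by step:
Start: pos=(-6,-2), heading=135, pen down
LT 90: heading 135 -> 225
PD: pen down
PD: pen down
FD 18: (-6,-2) -> (-18.728,-14.728) [heading=225, draw]
REPEAT 4 [
  -- iteration 1/4 --
  FD 16: (-18.728,-14.728) -> (-30.042,-26.042) [heading=225, draw]
  LT 45: heading 225 -> 270
  -- iteration 2/4 --
  FD 16: (-30.042,-26.042) -> (-30.042,-42.042) [heading=270, draw]
  LT 45: heading 270 -> 315
  -- iteration 3/4 --
  FD 16: (-30.042,-42.042) -> (-18.728,-53.355) [heading=315, draw]
  LT 45: heading 315 -> 0
  -- iteration 4/4 --
  FD 16: (-18.728,-53.355) -> (-2.728,-53.355) [heading=0, draw]
  LT 45: heading 0 -> 45
]
FD 8: (-2.728,-53.355) -> (2.929,-47.698) [heading=45, draw]
FD 19: (2.929,-47.698) -> (16.364,-34.263) [heading=45, draw]
FD 11: (16.364,-34.263) -> (24.142,-26.485) [heading=45, draw]
FD 2: (24.142,-26.485) -> (25.556,-25.071) [heading=45, draw]
RT 90: heading 45 -> 315
Final: pos=(25.556,-25.071), heading=315, 9 segment(s) drawn

Answer: 25.556 -25.071 315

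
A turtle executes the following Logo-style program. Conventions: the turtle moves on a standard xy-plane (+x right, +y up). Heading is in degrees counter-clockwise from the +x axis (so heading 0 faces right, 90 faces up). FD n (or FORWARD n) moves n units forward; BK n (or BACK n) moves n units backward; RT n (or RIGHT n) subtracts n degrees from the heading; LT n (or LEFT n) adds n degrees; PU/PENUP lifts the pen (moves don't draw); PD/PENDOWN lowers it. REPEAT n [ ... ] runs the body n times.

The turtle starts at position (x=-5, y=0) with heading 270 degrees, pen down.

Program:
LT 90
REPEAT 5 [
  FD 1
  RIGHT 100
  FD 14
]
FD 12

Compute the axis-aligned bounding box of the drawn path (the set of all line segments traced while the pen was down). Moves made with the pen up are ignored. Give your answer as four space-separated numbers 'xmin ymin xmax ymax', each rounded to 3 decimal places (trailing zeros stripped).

Answer: -21.627 -23.006 -1.709 3.349

Derivation:
Executing turtle program step by step:
Start: pos=(-5,0), heading=270, pen down
LT 90: heading 270 -> 0
REPEAT 5 [
  -- iteration 1/5 --
  FD 1: (-5,0) -> (-4,0) [heading=0, draw]
  RT 100: heading 0 -> 260
  FD 14: (-4,0) -> (-6.431,-13.787) [heading=260, draw]
  -- iteration 2/5 --
  FD 1: (-6.431,-13.787) -> (-6.605,-14.772) [heading=260, draw]
  RT 100: heading 260 -> 160
  FD 14: (-6.605,-14.772) -> (-19.76,-9.984) [heading=160, draw]
  -- iteration 3/5 --
  FD 1: (-19.76,-9.984) -> (-20.7,-9.642) [heading=160, draw]
  RT 100: heading 160 -> 60
  FD 14: (-20.7,-9.642) -> (-13.7,2.483) [heading=60, draw]
  -- iteration 4/5 --
  FD 1: (-13.7,2.483) -> (-13.2,3.349) [heading=60, draw]
  RT 100: heading 60 -> 320
  FD 14: (-13.2,3.349) -> (-2.475,-5.65) [heading=320, draw]
  -- iteration 5/5 --
  FD 1: (-2.475,-5.65) -> (-1.709,-6.293) [heading=320, draw]
  RT 100: heading 320 -> 220
  FD 14: (-1.709,-6.293) -> (-12.434,-15.292) [heading=220, draw]
]
FD 12: (-12.434,-15.292) -> (-21.627,-23.006) [heading=220, draw]
Final: pos=(-21.627,-23.006), heading=220, 11 segment(s) drawn

Segment endpoints: x in {-21.627, -20.7, -19.76, -13.7, -13.2, -12.434, -6.605, -6.431, -5, -4, -2.475, -1.709}, y in {-23.006, -15.292, -14.772, -13.787, -9.984, -9.642, -6.293, -5.65, 0, 0, 2.483, 3.349}
xmin=-21.627, ymin=-23.006, xmax=-1.709, ymax=3.349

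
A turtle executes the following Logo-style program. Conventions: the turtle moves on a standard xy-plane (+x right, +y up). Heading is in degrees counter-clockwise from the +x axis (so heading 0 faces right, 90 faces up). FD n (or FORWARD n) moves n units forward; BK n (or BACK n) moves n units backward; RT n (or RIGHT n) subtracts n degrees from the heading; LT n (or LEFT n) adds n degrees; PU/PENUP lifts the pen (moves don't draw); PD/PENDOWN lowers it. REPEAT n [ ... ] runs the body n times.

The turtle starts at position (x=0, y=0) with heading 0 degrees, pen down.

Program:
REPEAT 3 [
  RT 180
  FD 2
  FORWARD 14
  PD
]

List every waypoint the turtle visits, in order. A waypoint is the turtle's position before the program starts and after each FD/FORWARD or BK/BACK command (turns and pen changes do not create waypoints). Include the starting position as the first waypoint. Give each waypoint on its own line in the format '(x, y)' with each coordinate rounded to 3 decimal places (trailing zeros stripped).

Answer: (0, 0)
(-2, 0)
(-16, 0)
(-14, 0)
(0, 0)
(-2, 0)
(-16, 0)

Derivation:
Executing turtle program step by step:
Start: pos=(0,0), heading=0, pen down
REPEAT 3 [
  -- iteration 1/3 --
  RT 180: heading 0 -> 180
  FD 2: (0,0) -> (-2,0) [heading=180, draw]
  FD 14: (-2,0) -> (-16,0) [heading=180, draw]
  PD: pen down
  -- iteration 2/3 --
  RT 180: heading 180 -> 0
  FD 2: (-16,0) -> (-14,0) [heading=0, draw]
  FD 14: (-14,0) -> (0,0) [heading=0, draw]
  PD: pen down
  -- iteration 3/3 --
  RT 180: heading 0 -> 180
  FD 2: (0,0) -> (-2,0) [heading=180, draw]
  FD 14: (-2,0) -> (-16,0) [heading=180, draw]
  PD: pen down
]
Final: pos=(-16,0), heading=180, 6 segment(s) drawn
Waypoints (7 total):
(0, 0)
(-2, 0)
(-16, 0)
(-14, 0)
(0, 0)
(-2, 0)
(-16, 0)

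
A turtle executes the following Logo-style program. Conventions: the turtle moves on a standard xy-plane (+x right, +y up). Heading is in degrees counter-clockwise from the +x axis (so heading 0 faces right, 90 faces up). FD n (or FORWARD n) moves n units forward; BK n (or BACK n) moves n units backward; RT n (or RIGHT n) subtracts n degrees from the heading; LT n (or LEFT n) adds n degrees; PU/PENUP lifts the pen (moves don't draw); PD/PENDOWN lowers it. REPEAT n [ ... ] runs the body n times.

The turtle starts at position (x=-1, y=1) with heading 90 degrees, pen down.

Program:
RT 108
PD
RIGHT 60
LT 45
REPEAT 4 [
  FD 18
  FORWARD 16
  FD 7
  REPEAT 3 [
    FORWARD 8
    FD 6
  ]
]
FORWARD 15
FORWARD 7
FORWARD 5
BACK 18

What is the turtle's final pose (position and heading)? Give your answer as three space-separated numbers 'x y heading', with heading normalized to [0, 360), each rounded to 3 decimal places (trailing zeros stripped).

Executing turtle program step by step:
Start: pos=(-1,1), heading=90, pen down
RT 108: heading 90 -> 342
PD: pen down
RT 60: heading 342 -> 282
LT 45: heading 282 -> 327
REPEAT 4 [
  -- iteration 1/4 --
  FD 18: (-1,1) -> (14.096,-8.804) [heading=327, draw]
  FD 16: (14.096,-8.804) -> (27.515,-17.518) [heading=327, draw]
  FD 7: (27.515,-17.518) -> (33.385,-21.33) [heading=327, draw]
  REPEAT 3 [
    -- iteration 1/3 --
    FD 8: (33.385,-21.33) -> (40.095,-25.687) [heading=327, draw]
    FD 6: (40.095,-25.687) -> (45.127,-28.955) [heading=327, draw]
    -- iteration 2/3 --
    FD 8: (45.127,-28.955) -> (51.836,-33.312) [heading=327, draw]
    FD 6: (51.836,-33.312) -> (56.868,-36.58) [heading=327, draw]
    -- iteration 3/3 --
    FD 8: (56.868,-36.58) -> (63.578,-40.937) [heading=327, draw]
    FD 6: (63.578,-40.937) -> (68.61,-44.205) [heading=327, draw]
  ]
  -- iteration 2/4 --
  FD 18: (68.61,-44.205) -> (83.706,-54.009) [heading=327, draw]
  FD 16: (83.706,-54.009) -> (97.124,-62.723) [heading=327, draw]
  FD 7: (97.124,-62.723) -> (102.995,-66.535) [heading=327, draw]
  REPEAT 3 [
    -- iteration 1/3 --
    FD 8: (102.995,-66.535) -> (109.705,-70.892) [heading=327, draw]
    FD 6: (109.705,-70.892) -> (114.737,-74.16) [heading=327, draw]
    -- iteration 2/3 --
    FD 8: (114.737,-74.16) -> (121.446,-78.517) [heading=327, draw]
    FD 6: (121.446,-78.517) -> (126.478,-81.785) [heading=327, draw]
    -- iteration 3/3 --
    FD 8: (126.478,-81.785) -> (133.187,-86.142) [heading=327, draw]
    FD 6: (133.187,-86.142) -> (138.219,-89.41) [heading=327, draw]
  ]
  -- iteration 3/4 --
  FD 18: (138.219,-89.41) -> (153.315,-99.214) [heading=327, draw]
  FD 16: (153.315,-99.214) -> (166.734,-107.928) [heading=327, draw]
  FD 7: (166.734,-107.928) -> (172.605,-111.74) [heading=327, draw]
  REPEAT 3 [
    -- iteration 1/3 --
    FD 8: (172.605,-111.74) -> (179.314,-116.097) [heading=327, draw]
    FD 6: (179.314,-116.097) -> (184.346,-119.365) [heading=327, draw]
    -- iteration 2/3 --
    FD 8: (184.346,-119.365) -> (191.056,-123.722) [heading=327, draw]
    FD 6: (191.056,-123.722) -> (196.088,-126.99) [heading=327, draw]
    -- iteration 3/3 --
    FD 8: (196.088,-126.99) -> (202.797,-131.347) [heading=327, draw]
    FD 6: (202.797,-131.347) -> (207.829,-134.615) [heading=327, draw]
  ]
  -- iteration 4/4 --
  FD 18: (207.829,-134.615) -> (222.925,-144.419) [heading=327, draw]
  FD 16: (222.925,-144.419) -> (236.344,-153.133) [heading=327, draw]
  FD 7: (236.344,-153.133) -> (242.214,-156.945) [heading=327, draw]
  REPEAT 3 [
    -- iteration 1/3 --
    FD 8: (242.214,-156.945) -> (248.924,-161.302) [heading=327, draw]
    FD 6: (248.924,-161.302) -> (253.956,-164.57) [heading=327, draw]
    -- iteration 2/3 --
    FD 8: (253.956,-164.57) -> (260.665,-168.927) [heading=327, draw]
    FD 6: (260.665,-168.927) -> (265.697,-172.195) [heading=327, draw]
    -- iteration 3/3 --
    FD 8: (265.697,-172.195) -> (272.407,-176.552) [heading=327, draw]
    FD 6: (272.407,-176.552) -> (277.439,-179.82) [heading=327, draw]
  ]
]
FD 15: (277.439,-179.82) -> (290.019,-187.99) [heading=327, draw]
FD 7: (290.019,-187.99) -> (295.889,-191.802) [heading=327, draw]
FD 5: (295.889,-191.802) -> (300.083,-194.525) [heading=327, draw]
BK 18: (300.083,-194.525) -> (284.987,-184.722) [heading=327, draw]
Final: pos=(284.987,-184.722), heading=327, 40 segment(s) drawn

Answer: 284.987 -184.722 327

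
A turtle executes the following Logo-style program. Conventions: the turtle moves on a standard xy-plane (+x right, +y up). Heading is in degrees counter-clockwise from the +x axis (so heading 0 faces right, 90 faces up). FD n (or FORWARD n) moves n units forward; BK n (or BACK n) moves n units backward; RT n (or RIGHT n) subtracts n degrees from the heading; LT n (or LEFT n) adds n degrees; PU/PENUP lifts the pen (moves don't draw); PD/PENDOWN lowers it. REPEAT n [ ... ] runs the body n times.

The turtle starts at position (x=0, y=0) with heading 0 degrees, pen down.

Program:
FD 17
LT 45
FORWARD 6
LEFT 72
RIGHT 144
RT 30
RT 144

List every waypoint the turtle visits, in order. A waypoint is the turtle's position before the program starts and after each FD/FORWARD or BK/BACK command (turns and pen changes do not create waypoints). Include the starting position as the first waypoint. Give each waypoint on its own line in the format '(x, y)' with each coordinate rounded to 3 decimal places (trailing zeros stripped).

Answer: (0, 0)
(17, 0)
(21.243, 4.243)

Derivation:
Executing turtle program step by step:
Start: pos=(0,0), heading=0, pen down
FD 17: (0,0) -> (17,0) [heading=0, draw]
LT 45: heading 0 -> 45
FD 6: (17,0) -> (21.243,4.243) [heading=45, draw]
LT 72: heading 45 -> 117
RT 144: heading 117 -> 333
RT 30: heading 333 -> 303
RT 144: heading 303 -> 159
Final: pos=(21.243,4.243), heading=159, 2 segment(s) drawn
Waypoints (3 total):
(0, 0)
(17, 0)
(21.243, 4.243)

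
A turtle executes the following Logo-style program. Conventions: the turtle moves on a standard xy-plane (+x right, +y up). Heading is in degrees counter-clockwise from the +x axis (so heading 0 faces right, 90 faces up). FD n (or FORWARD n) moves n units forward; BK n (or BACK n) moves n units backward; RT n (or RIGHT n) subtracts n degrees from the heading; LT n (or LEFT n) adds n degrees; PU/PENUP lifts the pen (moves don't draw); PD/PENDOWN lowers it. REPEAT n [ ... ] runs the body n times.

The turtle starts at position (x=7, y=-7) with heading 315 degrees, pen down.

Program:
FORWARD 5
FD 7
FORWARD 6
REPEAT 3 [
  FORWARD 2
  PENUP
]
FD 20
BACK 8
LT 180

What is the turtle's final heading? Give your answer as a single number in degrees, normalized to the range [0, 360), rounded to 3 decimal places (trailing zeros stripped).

Answer: 135

Derivation:
Executing turtle program step by step:
Start: pos=(7,-7), heading=315, pen down
FD 5: (7,-7) -> (10.536,-10.536) [heading=315, draw]
FD 7: (10.536,-10.536) -> (15.485,-15.485) [heading=315, draw]
FD 6: (15.485,-15.485) -> (19.728,-19.728) [heading=315, draw]
REPEAT 3 [
  -- iteration 1/3 --
  FD 2: (19.728,-19.728) -> (21.142,-21.142) [heading=315, draw]
  PU: pen up
  -- iteration 2/3 --
  FD 2: (21.142,-21.142) -> (22.556,-22.556) [heading=315, move]
  PU: pen up
  -- iteration 3/3 --
  FD 2: (22.556,-22.556) -> (23.971,-23.971) [heading=315, move]
  PU: pen up
]
FD 20: (23.971,-23.971) -> (38.113,-38.113) [heading=315, move]
BK 8: (38.113,-38.113) -> (32.456,-32.456) [heading=315, move]
LT 180: heading 315 -> 135
Final: pos=(32.456,-32.456), heading=135, 4 segment(s) drawn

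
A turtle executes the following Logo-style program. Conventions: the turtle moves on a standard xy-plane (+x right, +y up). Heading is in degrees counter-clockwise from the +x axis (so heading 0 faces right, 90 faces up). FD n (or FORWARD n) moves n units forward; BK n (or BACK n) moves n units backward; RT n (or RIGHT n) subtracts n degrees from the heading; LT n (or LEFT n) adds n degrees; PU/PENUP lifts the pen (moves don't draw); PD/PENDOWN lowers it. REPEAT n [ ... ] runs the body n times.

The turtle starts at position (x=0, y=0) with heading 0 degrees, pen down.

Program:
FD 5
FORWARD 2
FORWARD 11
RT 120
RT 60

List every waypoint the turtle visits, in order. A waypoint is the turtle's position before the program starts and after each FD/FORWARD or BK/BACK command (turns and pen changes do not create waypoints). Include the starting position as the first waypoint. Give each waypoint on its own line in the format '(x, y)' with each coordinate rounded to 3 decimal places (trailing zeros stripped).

Executing turtle program step by step:
Start: pos=(0,0), heading=0, pen down
FD 5: (0,0) -> (5,0) [heading=0, draw]
FD 2: (5,0) -> (7,0) [heading=0, draw]
FD 11: (7,0) -> (18,0) [heading=0, draw]
RT 120: heading 0 -> 240
RT 60: heading 240 -> 180
Final: pos=(18,0), heading=180, 3 segment(s) drawn
Waypoints (4 total):
(0, 0)
(5, 0)
(7, 0)
(18, 0)

Answer: (0, 0)
(5, 0)
(7, 0)
(18, 0)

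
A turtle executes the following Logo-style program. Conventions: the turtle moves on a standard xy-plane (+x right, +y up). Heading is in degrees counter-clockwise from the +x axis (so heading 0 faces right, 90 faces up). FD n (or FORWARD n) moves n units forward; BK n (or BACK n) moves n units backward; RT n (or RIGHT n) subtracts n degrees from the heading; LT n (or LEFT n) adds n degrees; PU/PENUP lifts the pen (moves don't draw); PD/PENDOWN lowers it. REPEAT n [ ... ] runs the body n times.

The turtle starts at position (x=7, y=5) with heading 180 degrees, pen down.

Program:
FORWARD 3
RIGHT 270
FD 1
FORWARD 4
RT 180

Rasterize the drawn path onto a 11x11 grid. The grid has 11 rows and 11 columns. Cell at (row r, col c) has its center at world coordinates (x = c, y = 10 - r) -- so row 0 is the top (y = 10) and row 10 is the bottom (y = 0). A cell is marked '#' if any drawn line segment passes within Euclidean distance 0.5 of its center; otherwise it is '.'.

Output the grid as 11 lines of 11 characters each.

Answer: ...........
...........
...........
...........
...........
....####...
....#......
....#......
....#......
....#......
....#......

Derivation:
Segment 0: (7,5) -> (4,5)
Segment 1: (4,5) -> (4,4)
Segment 2: (4,4) -> (4,0)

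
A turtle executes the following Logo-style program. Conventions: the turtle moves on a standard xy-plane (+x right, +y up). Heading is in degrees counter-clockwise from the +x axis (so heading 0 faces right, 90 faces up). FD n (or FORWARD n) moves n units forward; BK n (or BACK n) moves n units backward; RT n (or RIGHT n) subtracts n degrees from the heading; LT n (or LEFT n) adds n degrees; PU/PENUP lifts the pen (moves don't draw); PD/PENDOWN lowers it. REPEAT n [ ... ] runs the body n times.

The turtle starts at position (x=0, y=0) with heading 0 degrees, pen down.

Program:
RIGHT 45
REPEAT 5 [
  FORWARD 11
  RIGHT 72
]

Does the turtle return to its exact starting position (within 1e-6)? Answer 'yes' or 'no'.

Answer: yes

Derivation:
Executing turtle program step by step:
Start: pos=(0,0), heading=0, pen down
RT 45: heading 0 -> 315
REPEAT 5 [
  -- iteration 1/5 --
  FD 11: (0,0) -> (7.778,-7.778) [heading=315, draw]
  RT 72: heading 315 -> 243
  -- iteration 2/5 --
  FD 11: (7.778,-7.778) -> (2.784,-17.579) [heading=243, draw]
  RT 72: heading 243 -> 171
  -- iteration 3/5 --
  FD 11: (2.784,-17.579) -> (-8.08,-15.858) [heading=171, draw]
  RT 72: heading 171 -> 99
  -- iteration 4/5 --
  FD 11: (-8.08,-15.858) -> (-9.801,-4.994) [heading=99, draw]
  RT 72: heading 99 -> 27
  -- iteration 5/5 --
  FD 11: (-9.801,-4.994) -> (0,0) [heading=27, draw]
  RT 72: heading 27 -> 315
]
Final: pos=(0,0), heading=315, 5 segment(s) drawn

Start position: (0, 0)
Final position: (0, 0)
Distance = 0; < 1e-6 -> CLOSED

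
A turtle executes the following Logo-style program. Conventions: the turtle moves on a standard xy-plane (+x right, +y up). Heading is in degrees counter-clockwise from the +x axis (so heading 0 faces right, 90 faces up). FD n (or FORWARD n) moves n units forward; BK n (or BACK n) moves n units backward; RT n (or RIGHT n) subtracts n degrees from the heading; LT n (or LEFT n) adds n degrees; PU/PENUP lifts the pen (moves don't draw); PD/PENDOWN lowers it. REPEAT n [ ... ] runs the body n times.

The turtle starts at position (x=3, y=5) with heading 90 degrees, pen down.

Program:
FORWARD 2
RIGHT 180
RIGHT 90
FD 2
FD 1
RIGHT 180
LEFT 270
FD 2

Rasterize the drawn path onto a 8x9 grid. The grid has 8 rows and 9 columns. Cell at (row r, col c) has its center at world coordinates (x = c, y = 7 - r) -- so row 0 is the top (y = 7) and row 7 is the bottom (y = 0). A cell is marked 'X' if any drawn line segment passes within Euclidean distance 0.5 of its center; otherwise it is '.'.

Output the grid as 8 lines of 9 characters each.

Segment 0: (3,5) -> (3,7)
Segment 1: (3,7) -> (1,7)
Segment 2: (1,7) -> (0,7)
Segment 3: (0,7) -> (0,5)

Answer: XXXX.....
X..X.....
X..X.....
.........
.........
.........
.........
.........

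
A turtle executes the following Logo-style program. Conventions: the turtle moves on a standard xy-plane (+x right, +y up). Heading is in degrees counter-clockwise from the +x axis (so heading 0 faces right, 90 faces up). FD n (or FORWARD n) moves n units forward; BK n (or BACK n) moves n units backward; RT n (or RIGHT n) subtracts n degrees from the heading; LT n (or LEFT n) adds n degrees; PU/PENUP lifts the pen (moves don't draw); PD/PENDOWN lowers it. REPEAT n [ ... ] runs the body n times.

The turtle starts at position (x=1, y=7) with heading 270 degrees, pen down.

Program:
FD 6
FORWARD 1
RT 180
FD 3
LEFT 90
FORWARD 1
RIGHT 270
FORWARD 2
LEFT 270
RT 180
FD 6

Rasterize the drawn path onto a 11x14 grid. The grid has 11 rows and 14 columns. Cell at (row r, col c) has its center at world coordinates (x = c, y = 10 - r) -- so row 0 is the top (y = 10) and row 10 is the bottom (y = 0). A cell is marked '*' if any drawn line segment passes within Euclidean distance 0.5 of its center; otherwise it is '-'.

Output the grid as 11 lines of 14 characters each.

Segment 0: (1,7) -> (1,1)
Segment 1: (1,1) -> (1,0)
Segment 2: (1,0) -> (1,3)
Segment 3: (1,3) -> (-0,3)
Segment 4: (-0,3) -> (-0,1)
Segment 5: (-0,1) -> (6,1)

Answer: --------------
--------------
--------------
-*------------
-*------------
-*------------
-*------------
**------------
**------------
*******-------
-*------------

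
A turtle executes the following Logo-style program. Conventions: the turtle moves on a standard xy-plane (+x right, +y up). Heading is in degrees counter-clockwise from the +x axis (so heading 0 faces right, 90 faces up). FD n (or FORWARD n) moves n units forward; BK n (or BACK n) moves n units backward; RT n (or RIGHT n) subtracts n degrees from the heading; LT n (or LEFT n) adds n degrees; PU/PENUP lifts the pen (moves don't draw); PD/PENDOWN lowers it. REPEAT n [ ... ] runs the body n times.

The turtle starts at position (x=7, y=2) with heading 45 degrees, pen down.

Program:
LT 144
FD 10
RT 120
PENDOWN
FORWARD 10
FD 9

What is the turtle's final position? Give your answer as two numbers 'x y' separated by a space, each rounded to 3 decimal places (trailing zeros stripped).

Answer: 3.932 18.174

Derivation:
Executing turtle program step by step:
Start: pos=(7,2), heading=45, pen down
LT 144: heading 45 -> 189
FD 10: (7,2) -> (-2.877,0.436) [heading=189, draw]
RT 120: heading 189 -> 69
PD: pen down
FD 10: (-2.877,0.436) -> (0.707,9.771) [heading=69, draw]
FD 9: (0.707,9.771) -> (3.932,18.174) [heading=69, draw]
Final: pos=(3.932,18.174), heading=69, 3 segment(s) drawn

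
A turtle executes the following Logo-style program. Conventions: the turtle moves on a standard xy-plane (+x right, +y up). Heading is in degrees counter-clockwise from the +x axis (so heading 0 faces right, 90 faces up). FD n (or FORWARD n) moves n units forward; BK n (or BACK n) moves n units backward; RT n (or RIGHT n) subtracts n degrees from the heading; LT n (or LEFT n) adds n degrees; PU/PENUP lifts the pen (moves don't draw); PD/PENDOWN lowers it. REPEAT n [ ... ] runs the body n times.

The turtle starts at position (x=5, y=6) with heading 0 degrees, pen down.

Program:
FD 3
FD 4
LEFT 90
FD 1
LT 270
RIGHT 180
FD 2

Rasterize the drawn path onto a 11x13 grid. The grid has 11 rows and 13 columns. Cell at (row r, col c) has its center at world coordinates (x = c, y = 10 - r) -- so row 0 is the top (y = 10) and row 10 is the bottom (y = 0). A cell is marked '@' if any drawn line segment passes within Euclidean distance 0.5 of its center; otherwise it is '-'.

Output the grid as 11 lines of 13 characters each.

Segment 0: (5,6) -> (8,6)
Segment 1: (8,6) -> (12,6)
Segment 2: (12,6) -> (12,7)
Segment 3: (12,7) -> (10,7)

Answer: -------------
-------------
-------------
----------@@@
-----@@@@@@@@
-------------
-------------
-------------
-------------
-------------
-------------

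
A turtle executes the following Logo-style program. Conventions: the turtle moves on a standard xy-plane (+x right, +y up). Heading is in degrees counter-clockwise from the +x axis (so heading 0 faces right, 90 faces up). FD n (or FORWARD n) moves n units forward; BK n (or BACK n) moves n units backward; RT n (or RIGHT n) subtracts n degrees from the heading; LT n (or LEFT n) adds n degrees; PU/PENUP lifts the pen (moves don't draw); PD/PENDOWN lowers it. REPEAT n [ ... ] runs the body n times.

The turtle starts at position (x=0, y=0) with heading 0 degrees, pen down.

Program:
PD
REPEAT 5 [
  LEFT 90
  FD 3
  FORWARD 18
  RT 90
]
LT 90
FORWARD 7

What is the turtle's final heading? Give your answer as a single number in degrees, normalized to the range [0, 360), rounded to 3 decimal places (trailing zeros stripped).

Answer: 90

Derivation:
Executing turtle program step by step:
Start: pos=(0,0), heading=0, pen down
PD: pen down
REPEAT 5 [
  -- iteration 1/5 --
  LT 90: heading 0 -> 90
  FD 3: (0,0) -> (0,3) [heading=90, draw]
  FD 18: (0,3) -> (0,21) [heading=90, draw]
  RT 90: heading 90 -> 0
  -- iteration 2/5 --
  LT 90: heading 0 -> 90
  FD 3: (0,21) -> (0,24) [heading=90, draw]
  FD 18: (0,24) -> (0,42) [heading=90, draw]
  RT 90: heading 90 -> 0
  -- iteration 3/5 --
  LT 90: heading 0 -> 90
  FD 3: (0,42) -> (0,45) [heading=90, draw]
  FD 18: (0,45) -> (0,63) [heading=90, draw]
  RT 90: heading 90 -> 0
  -- iteration 4/5 --
  LT 90: heading 0 -> 90
  FD 3: (0,63) -> (0,66) [heading=90, draw]
  FD 18: (0,66) -> (0,84) [heading=90, draw]
  RT 90: heading 90 -> 0
  -- iteration 5/5 --
  LT 90: heading 0 -> 90
  FD 3: (0,84) -> (0,87) [heading=90, draw]
  FD 18: (0,87) -> (0,105) [heading=90, draw]
  RT 90: heading 90 -> 0
]
LT 90: heading 0 -> 90
FD 7: (0,105) -> (0,112) [heading=90, draw]
Final: pos=(0,112), heading=90, 11 segment(s) drawn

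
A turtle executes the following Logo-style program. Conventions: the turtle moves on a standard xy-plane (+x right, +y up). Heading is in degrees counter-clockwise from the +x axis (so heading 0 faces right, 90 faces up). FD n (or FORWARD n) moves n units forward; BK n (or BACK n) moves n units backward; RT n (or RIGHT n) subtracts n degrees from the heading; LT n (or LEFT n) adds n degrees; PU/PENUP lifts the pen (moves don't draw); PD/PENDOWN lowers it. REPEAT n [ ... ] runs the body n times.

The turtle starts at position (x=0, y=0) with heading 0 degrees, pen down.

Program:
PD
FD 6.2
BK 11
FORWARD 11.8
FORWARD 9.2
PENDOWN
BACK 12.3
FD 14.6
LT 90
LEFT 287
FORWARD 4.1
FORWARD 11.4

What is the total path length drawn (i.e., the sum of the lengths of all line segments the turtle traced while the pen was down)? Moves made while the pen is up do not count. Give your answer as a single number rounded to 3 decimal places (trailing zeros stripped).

Executing turtle program step by step:
Start: pos=(0,0), heading=0, pen down
PD: pen down
FD 6.2: (0,0) -> (6.2,0) [heading=0, draw]
BK 11: (6.2,0) -> (-4.8,0) [heading=0, draw]
FD 11.8: (-4.8,0) -> (7,0) [heading=0, draw]
FD 9.2: (7,0) -> (16.2,0) [heading=0, draw]
PD: pen down
BK 12.3: (16.2,0) -> (3.9,0) [heading=0, draw]
FD 14.6: (3.9,0) -> (18.5,0) [heading=0, draw]
LT 90: heading 0 -> 90
LT 287: heading 90 -> 17
FD 4.1: (18.5,0) -> (22.421,1.199) [heading=17, draw]
FD 11.4: (22.421,1.199) -> (33.323,4.532) [heading=17, draw]
Final: pos=(33.323,4.532), heading=17, 8 segment(s) drawn

Segment lengths:
  seg 1: (0,0) -> (6.2,0), length = 6.2
  seg 2: (6.2,0) -> (-4.8,0), length = 11
  seg 3: (-4.8,0) -> (7,0), length = 11.8
  seg 4: (7,0) -> (16.2,0), length = 9.2
  seg 5: (16.2,0) -> (3.9,0), length = 12.3
  seg 6: (3.9,0) -> (18.5,0), length = 14.6
  seg 7: (18.5,0) -> (22.421,1.199), length = 4.1
  seg 8: (22.421,1.199) -> (33.323,4.532), length = 11.4
Total = 80.6

Answer: 80.6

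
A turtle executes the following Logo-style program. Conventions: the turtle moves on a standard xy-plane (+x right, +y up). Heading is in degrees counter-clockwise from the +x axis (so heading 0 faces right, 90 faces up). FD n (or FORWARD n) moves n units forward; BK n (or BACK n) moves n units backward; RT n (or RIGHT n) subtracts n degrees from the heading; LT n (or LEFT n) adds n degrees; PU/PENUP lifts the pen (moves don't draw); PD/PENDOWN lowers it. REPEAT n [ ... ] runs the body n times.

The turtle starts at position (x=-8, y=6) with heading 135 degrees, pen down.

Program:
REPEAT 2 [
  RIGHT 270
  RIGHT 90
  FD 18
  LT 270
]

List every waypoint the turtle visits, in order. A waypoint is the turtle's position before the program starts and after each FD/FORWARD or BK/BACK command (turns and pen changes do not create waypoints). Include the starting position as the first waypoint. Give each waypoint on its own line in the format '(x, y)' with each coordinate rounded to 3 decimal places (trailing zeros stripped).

Answer: (-8, 6)
(-20.728, 18.728)
(-8, 31.456)

Derivation:
Executing turtle program step by step:
Start: pos=(-8,6), heading=135, pen down
REPEAT 2 [
  -- iteration 1/2 --
  RT 270: heading 135 -> 225
  RT 90: heading 225 -> 135
  FD 18: (-8,6) -> (-20.728,18.728) [heading=135, draw]
  LT 270: heading 135 -> 45
  -- iteration 2/2 --
  RT 270: heading 45 -> 135
  RT 90: heading 135 -> 45
  FD 18: (-20.728,18.728) -> (-8,31.456) [heading=45, draw]
  LT 270: heading 45 -> 315
]
Final: pos=(-8,31.456), heading=315, 2 segment(s) drawn
Waypoints (3 total):
(-8, 6)
(-20.728, 18.728)
(-8, 31.456)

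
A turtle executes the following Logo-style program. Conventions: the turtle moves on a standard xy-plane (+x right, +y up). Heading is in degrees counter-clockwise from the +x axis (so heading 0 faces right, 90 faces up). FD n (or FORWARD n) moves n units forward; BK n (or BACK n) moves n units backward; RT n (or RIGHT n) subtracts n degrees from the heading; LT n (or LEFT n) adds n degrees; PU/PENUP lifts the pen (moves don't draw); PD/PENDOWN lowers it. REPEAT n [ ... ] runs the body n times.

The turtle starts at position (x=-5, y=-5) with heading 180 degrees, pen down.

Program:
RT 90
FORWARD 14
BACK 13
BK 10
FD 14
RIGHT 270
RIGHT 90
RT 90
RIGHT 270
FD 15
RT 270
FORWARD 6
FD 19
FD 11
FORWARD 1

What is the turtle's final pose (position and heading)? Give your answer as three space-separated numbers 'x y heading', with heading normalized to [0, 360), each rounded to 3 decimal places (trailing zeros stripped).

Answer: -42 15 180

Derivation:
Executing turtle program step by step:
Start: pos=(-5,-5), heading=180, pen down
RT 90: heading 180 -> 90
FD 14: (-5,-5) -> (-5,9) [heading=90, draw]
BK 13: (-5,9) -> (-5,-4) [heading=90, draw]
BK 10: (-5,-4) -> (-5,-14) [heading=90, draw]
FD 14: (-5,-14) -> (-5,0) [heading=90, draw]
RT 270: heading 90 -> 180
RT 90: heading 180 -> 90
RT 90: heading 90 -> 0
RT 270: heading 0 -> 90
FD 15: (-5,0) -> (-5,15) [heading=90, draw]
RT 270: heading 90 -> 180
FD 6: (-5,15) -> (-11,15) [heading=180, draw]
FD 19: (-11,15) -> (-30,15) [heading=180, draw]
FD 11: (-30,15) -> (-41,15) [heading=180, draw]
FD 1: (-41,15) -> (-42,15) [heading=180, draw]
Final: pos=(-42,15), heading=180, 9 segment(s) drawn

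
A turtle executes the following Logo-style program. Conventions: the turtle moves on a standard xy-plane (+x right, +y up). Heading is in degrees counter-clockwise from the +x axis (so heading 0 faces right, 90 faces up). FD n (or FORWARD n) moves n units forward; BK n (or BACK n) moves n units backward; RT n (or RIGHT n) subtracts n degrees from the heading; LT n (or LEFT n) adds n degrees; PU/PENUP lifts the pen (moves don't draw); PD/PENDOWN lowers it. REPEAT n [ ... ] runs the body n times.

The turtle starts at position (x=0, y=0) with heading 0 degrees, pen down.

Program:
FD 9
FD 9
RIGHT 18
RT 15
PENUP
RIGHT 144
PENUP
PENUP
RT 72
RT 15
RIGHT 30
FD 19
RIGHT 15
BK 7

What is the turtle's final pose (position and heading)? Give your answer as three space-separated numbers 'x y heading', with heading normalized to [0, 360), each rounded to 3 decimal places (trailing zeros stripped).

Executing turtle program step by step:
Start: pos=(0,0), heading=0, pen down
FD 9: (0,0) -> (9,0) [heading=0, draw]
FD 9: (9,0) -> (18,0) [heading=0, draw]
RT 18: heading 0 -> 342
RT 15: heading 342 -> 327
PU: pen up
RT 144: heading 327 -> 183
PU: pen up
PU: pen up
RT 72: heading 183 -> 111
RT 15: heading 111 -> 96
RT 30: heading 96 -> 66
FD 19: (18,0) -> (25.728,17.357) [heading=66, move]
RT 15: heading 66 -> 51
BK 7: (25.728,17.357) -> (21.323,11.917) [heading=51, move]
Final: pos=(21.323,11.917), heading=51, 2 segment(s) drawn

Answer: 21.323 11.917 51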